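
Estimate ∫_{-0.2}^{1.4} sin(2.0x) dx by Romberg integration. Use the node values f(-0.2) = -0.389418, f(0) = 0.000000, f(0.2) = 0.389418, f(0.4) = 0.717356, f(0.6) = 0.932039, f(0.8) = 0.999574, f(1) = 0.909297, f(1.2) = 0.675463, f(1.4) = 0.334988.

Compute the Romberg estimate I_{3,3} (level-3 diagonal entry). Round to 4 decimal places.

I_{0,0} (trapezoid, 1 panel, h=1.6000): -0.043544
I_{1,0} (trapezoid, 2 panels, h=0.8000): 0.723859
I_{2,0} (trapezoid, 4 panels, h=0.4000): 0.881416
I_{3,0} (trapezoid, 8 panels, h=0.2000): 0.919186
I_{1,1} = 0.723859 + (0.723859 − (-0.043544))/3 = 0.979660
I_{2,1} = 0.881416 + (0.881416 − 0.723859)/3 = 0.933935
I_{3,1} = 0.919186 + (0.919186 − 0.881416)/3 = 0.931776
I_{2,2} = 0.933935 + (0.933935 − 0.979660)/15 = 0.930887
I_{3,2} = 0.931776 + (0.931776 − 0.933935)/15 = 0.931632
I_{3,3} = 0.931632 + (0.931632 − 0.930887)/63 = 0.931644

0.9316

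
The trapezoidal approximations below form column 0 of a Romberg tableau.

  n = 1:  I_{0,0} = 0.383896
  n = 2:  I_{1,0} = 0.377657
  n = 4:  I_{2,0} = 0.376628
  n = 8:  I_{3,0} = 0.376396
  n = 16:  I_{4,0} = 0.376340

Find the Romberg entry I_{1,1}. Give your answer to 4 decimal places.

Richardson extrapolation on the trapezoidal column (denominator 4−1=3):
I_{1,1} = 0.377657 + (0.377657 − 0.383896)/3 = 0.375577
(Column j=1 coincides with Simpson's rule on the same nodes.)

0.3756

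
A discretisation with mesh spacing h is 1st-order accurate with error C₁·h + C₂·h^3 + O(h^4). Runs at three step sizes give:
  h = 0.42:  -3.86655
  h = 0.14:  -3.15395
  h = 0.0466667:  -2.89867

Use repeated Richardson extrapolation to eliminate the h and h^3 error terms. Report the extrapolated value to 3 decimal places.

First eliminate the h term (factor 3^1 = 3):
  B₁ = (3·(-3.15395) − (-3.86655))/2 = -2.79765
  B₂ = (3·(-2.89867) − (-3.15395))/2 = -2.77103
Then eliminate the h^3 term (factor 3^3 = 27):
  (27·(-2.77103) − (-2.79765))/26 = -2.77001

-2.770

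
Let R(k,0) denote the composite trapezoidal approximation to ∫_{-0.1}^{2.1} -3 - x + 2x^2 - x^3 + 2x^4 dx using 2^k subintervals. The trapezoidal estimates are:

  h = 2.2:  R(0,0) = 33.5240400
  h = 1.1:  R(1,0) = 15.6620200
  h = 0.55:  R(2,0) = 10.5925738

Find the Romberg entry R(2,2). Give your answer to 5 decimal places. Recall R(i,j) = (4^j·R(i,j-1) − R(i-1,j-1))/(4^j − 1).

Richardson extrapolation on the trapezoidal column (denominator 4−1=3):
R(1,1) = 15.6620200 + (15.6620200 − 33.5240400)/3 = 9.7080133
R(2,1) = (4·10.5925738 − 15.6620200) / 3 = 8.9027584
R(2,2) = (16·8.9027584 − 9.7080133) / 15 = 8.8490747
(Column j=1 coincides with Simpson's rule on the same nodes.)

8.84907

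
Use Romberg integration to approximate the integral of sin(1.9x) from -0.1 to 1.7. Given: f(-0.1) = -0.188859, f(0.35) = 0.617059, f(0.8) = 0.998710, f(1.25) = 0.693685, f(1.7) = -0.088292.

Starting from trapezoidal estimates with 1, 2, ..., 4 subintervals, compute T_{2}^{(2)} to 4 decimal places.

T_{0}^{(0)} (trapezoid, 1 panel, h=1.8000): -0.249436
T_{1}^{(0)} (trapezoid, 2 panels, h=0.9000): 0.774121
T_{2}^{(0)} (trapezoid, 4 panels, h=0.4500): 0.976895
T_{1}^{(1)} = 0.774121 + (0.774121 − (-0.249436))/3 = 1.115307
T_{2}^{(1)} = 0.976895 + (0.976895 − 0.774121)/3 = 1.044486
T_{2}^{(2)} = 1.044486 + (1.044486 − 1.115307)/15 = 1.039765

1.0398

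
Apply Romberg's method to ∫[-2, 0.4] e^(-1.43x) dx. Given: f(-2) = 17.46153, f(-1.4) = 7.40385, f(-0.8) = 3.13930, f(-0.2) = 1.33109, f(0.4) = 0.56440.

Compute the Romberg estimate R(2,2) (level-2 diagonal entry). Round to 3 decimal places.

11.823

R(0,0) (trapezoid, 1 panel, h=2.4000): 21.63112
R(1,0) (trapezoid, 2 panels, h=1.2000): 14.58272
R(2,0) (trapezoid, 4 panels, h=0.6000): 12.53232
R(1,1) = 14.58272 + (14.58272 − 21.63112)/3 = 12.23325
R(2,1) = 12.53232 + (12.53232 − 14.58272)/3 = 11.84885
R(2,2) = 11.84885 + (11.84885 − 12.23325)/15 = 11.82322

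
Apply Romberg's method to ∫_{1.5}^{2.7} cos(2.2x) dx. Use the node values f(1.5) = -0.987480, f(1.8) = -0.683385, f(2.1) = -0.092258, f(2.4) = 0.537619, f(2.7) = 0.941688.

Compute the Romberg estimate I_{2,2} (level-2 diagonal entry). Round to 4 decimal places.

I_{0,0} (trapezoid, 1 panel, h=1.2000): -0.027475
I_{1,0} (trapezoid, 2 panels, h=0.6000): -0.069092
I_{2,0} (trapezoid, 4 panels, h=0.3000): -0.078276
I_{1,1} = -0.069092 + (-0.069092 − (-0.027475))/3 = -0.082964
I_{2,1} = -0.078276 + (-0.078276 − (-0.069092))/3 = -0.081337
I_{2,2} = -0.081337 + (-0.081337 − (-0.082964))/15 = -0.081229

-0.0812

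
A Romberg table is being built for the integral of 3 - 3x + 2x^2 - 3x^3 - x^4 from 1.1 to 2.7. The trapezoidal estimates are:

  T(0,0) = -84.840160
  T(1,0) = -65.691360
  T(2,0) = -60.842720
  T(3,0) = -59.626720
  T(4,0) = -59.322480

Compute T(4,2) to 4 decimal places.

-59.2210

Richardson extrapolation on the trapezoidal column (denominator 4−1=3):
T(3,1) = (4·(-59.626720) − (-60.842720)) / 3 = -59.221387
T(4,1) = (4·(-59.322480) − (-59.626720)) / 3 = -59.221067
T(4,2) = -59.221067 + (-59.221067 − (-59.221387))/15 = -59.221046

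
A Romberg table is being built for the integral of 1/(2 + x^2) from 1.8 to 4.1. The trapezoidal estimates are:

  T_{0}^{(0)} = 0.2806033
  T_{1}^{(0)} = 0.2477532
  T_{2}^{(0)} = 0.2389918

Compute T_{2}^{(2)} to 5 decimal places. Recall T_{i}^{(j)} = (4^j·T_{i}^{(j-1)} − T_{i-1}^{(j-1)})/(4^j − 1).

0.23602

Richardson extrapolation on the trapezoidal column (denominator 4−1=3):
T_{1}^{(1)} = 0.2477532 + (0.2477532 − 0.2806033)/3 = 0.2368032
T_{2}^{(1)} = 0.2389918 + (0.2389918 − 0.2477532)/3 = 0.2360713
T_{2}^{(2)} = (16·0.2360713 − 0.2368032) / 15 = 0.2360225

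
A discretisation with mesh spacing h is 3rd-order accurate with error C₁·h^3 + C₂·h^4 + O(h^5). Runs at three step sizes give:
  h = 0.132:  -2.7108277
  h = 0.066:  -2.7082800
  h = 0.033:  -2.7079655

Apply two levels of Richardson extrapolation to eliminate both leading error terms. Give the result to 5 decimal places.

-2.70792

First eliminate the h^3 term (factor 2^3 = 8):
  B₁ = (8·(-2.7082800) − (-2.7108277))/7 = -2.7079160
  B₂ = (8·(-2.7079655) − (-2.7082800))/7 = -2.7079206
Then eliminate the h^4 term (factor 2^4 = 16):
  (16·(-2.7079206) − (-2.7079160))/15 = -2.7079209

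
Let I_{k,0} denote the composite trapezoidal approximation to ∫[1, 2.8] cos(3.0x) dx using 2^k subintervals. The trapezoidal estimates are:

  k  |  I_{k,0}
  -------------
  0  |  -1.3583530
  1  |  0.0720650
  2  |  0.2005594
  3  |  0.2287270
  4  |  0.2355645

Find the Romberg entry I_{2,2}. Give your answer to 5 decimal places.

Richardson extrapolation on the trapezoidal column (denominator 4−1=3):
I_{1,1} = (4·0.0720650 − (-1.3583530)) / 3 = 0.5488710
I_{2,1} = (4·0.2005594 − 0.0720650) / 3 = 0.2433909
I_{2,2} = (16·0.2433909 − 0.5488710) / 15 = 0.2230256

0.22303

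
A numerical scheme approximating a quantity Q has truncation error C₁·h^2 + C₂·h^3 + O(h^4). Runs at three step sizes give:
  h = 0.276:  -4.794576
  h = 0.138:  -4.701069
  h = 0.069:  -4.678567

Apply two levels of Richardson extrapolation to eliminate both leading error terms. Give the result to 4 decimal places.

First eliminate the h^2 term (factor 2^2 = 4):
  B₁ = (4·(-4.701069) − (-4.794576))/3 = -4.669900
  B₂ = (4·(-4.678567) − (-4.701069))/3 = -4.671066
Then eliminate the h^3 term (factor 2^3 = 8):
  (8·(-4.671066) − (-4.669900))/7 = -4.671233

-4.6712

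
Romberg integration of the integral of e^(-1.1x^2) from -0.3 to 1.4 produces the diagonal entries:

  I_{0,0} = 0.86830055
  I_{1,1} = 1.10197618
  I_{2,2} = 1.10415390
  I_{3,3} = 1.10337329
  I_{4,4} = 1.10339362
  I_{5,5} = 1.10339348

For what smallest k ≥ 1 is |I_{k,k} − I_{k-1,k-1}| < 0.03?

|I_{1,1} − I_{0,0}| = 0.23367563 ≥ 0.03
|I_{2,2} − I_{1,1}| = 0.00217772 < 0.03

k = 2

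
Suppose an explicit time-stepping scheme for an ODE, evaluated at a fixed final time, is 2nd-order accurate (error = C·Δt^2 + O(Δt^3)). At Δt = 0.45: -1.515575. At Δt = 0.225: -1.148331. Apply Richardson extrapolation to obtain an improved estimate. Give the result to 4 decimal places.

Extrapolated value = (4·A(Δt/2) − A(Δt)) / (4 − 1)
= (4·(-1.148331) − (-1.515575)) / 3
= -3.077749 / 3 = -1.025916

-1.0259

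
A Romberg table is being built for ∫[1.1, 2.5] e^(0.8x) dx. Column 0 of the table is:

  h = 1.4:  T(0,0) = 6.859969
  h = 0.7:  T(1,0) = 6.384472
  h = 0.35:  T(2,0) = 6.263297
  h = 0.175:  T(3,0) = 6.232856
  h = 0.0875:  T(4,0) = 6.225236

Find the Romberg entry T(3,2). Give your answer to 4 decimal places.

Richardson extrapolation on the trapezoidal column (denominator 4−1=3):
T(2,1) = 6.263297 + (6.263297 − 6.384472)/3 = 6.222905
T(3,1) = 6.232856 + (6.232856 − 6.263297)/3 = 6.222709
T(3,2) = 6.222709 + (6.222709 − 6.222905)/15 = 6.222696

6.2227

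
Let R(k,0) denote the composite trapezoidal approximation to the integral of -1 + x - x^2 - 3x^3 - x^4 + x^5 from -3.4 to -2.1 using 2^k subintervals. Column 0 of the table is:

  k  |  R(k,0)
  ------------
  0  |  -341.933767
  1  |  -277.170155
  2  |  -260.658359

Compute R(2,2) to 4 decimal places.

Richardson extrapolation on the trapezoidal column (denominator 4−1=3):
R(1,1) = (4·(-277.170155) − (-341.933767)) / 3 = -255.582284
R(2,1) = -260.658359 + (-260.658359 − (-277.170155))/3 = -255.154427
R(2,2) = (16·(-255.154427) − (-255.582284)) / 15 = -255.125903
(Column j=1 coincides with Simpson's rule on the same nodes.)

-255.1259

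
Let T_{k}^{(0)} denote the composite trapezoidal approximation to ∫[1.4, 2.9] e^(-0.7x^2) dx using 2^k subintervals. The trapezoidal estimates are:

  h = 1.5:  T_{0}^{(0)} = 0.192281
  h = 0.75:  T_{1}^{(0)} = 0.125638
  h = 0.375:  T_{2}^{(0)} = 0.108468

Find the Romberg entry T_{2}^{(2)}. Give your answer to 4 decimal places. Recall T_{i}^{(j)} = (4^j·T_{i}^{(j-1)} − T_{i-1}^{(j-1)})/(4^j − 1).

Richardson extrapolation on the trapezoidal column (denominator 4−1=3):
T_{1}^{(1)} = 0.125638 + (0.125638 − 0.192281)/3 = 0.103424
T_{2}^{(1)} = 0.108468 + (0.108468 − 0.125638)/3 = 0.102745
T_{2}^{(2)} = (16·0.102745 − 0.103424) / 15 = 0.102700

0.1027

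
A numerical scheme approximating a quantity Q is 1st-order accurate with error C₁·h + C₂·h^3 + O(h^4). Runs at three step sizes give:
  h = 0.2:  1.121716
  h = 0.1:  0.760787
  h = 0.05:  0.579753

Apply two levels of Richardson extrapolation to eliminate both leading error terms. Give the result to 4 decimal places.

0.3986

First eliminate the h term (factor 2^1 = 2):
  B₁ = (2·0.760787 − 1.121716)/1 = 0.399858
  B₂ = (2·0.579753 − 0.760787)/1 = 0.398719
Then eliminate the h^3 term (factor 2^3 = 8):
  (8·0.398719 − 0.399858)/7 = 0.398556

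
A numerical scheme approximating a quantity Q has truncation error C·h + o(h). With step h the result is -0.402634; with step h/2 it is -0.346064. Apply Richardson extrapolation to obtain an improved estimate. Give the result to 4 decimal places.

The leading error scales as h; refining by a factor of 2 reduces it by 2^1 = 2.
Extrapolated value = (2·A(h/2) − A(h)) / (2 − 1)
= (2·(-0.346064) − (-0.402634)) / 1
= -0.289494 / 1 = -0.289494

-0.2895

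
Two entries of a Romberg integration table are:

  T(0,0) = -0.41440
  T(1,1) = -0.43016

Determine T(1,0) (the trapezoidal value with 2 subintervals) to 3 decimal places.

From T(1,1) = (4·T(1,0) − T(0,0))/3, solve for T(1,0):
4·T(1,0) = 3·(-0.43016) + (-0.41440) = -1.70488
T(1,0) = -0.42622

-0.426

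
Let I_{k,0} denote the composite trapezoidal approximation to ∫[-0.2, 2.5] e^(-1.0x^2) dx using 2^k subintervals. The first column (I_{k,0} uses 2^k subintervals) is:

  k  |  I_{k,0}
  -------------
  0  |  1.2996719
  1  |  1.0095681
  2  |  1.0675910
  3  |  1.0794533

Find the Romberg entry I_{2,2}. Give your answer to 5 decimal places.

1.09854

Richardson extrapolation on the trapezoidal column (denominator 4−1=3):
I_{1,1} = (4·1.0095681 − 1.2996719) / 3 = 0.9128668
I_{2,1} = 1.0675910 + (1.0675910 − 1.0095681)/3 = 1.0869320
I_{2,2} = 1.0869320 + (1.0869320 − 0.9128668)/15 = 1.0985363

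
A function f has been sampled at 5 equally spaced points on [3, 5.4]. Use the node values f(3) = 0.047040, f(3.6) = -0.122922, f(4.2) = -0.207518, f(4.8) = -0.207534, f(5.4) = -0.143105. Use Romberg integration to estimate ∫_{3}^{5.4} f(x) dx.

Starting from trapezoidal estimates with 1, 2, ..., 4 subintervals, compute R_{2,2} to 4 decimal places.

R_{0,0} (trapezoid, 1 panel, h=2.4000): -0.115278
R_{1,0} (trapezoid, 2 panels, h=1.2000): -0.306661
R_{2,0} (trapezoid, 4 panels, h=0.6000): -0.351604
R_{1,1} = -0.306661 + (-0.306661 − (-0.115278))/3 = -0.370455
R_{2,1} = -0.351604 + (-0.351604 − (-0.306661))/3 = -0.366585
R_{2,2} = -0.366585 + (-0.366585 − (-0.370455))/15 = -0.366327

-0.3663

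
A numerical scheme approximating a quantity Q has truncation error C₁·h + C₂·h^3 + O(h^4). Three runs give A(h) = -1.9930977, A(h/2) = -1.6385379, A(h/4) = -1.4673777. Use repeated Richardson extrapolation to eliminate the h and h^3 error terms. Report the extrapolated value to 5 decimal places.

-1.29797

First eliminate the h term (factor 2^1 = 2):
  B₁ = (2·(-1.6385379) − (-1.9930977))/1 = -1.2839781
  B₂ = (2·(-1.4673777) − (-1.6385379))/1 = -1.2962175
Then eliminate the h^3 term (factor 2^3 = 8):
  (8·(-1.2962175) − (-1.2839781))/7 = -1.2979660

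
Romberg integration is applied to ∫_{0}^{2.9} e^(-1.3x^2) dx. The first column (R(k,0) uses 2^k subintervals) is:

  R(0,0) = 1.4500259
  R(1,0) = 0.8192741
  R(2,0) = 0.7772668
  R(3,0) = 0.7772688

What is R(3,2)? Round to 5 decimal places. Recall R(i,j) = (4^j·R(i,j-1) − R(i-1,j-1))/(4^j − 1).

Richardson extrapolation on the trapezoidal column (denominator 4−1=3):
R(2,1) = 0.7772668 + (0.7772668 − 0.8192741)/3 = 0.7632644
R(3,1) = 0.7772688 + (0.7772688 − 0.7772668)/3 = 0.7772695
R(3,2) = 0.7772695 + (0.7772695 − 0.7632644)/15 = 0.7782032

0.77820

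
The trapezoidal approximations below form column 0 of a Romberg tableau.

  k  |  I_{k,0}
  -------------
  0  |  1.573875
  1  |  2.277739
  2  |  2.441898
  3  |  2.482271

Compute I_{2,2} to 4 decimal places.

Richardson extrapolation on the trapezoidal column (denominator 4−1=3):
I_{1,1} = 2.277739 + (2.277739 − 1.573875)/3 = 2.512360
I_{2,1} = 2.441898 + (2.441898 − 2.277739)/3 = 2.496618
I_{2,2} = 2.496618 + (2.496618 − 2.512360)/15 = 2.495569

2.4956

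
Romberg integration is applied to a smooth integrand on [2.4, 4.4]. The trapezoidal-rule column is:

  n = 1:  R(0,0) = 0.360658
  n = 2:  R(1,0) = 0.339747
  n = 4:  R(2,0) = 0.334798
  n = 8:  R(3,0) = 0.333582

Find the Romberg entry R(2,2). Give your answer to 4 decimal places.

Richardson extrapolation on the trapezoidal column (denominator 4−1=3):
R(1,1) = (4·0.339747 − 0.360658) / 3 = 0.332777
R(2,1) = 0.334798 + (0.334798 − 0.339747)/3 = 0.333148
R(2,2) = 0.333148 + (0.333148 − 0.332777)/15 = 0.333173

0.3332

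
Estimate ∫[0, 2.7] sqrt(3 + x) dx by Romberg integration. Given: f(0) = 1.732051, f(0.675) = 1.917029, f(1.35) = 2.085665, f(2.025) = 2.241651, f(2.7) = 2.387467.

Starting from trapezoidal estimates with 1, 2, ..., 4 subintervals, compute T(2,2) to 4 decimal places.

T(0,0) (trapezoid, 1 panel, h=2.7000): 5.561349
T(1,0) (trapezoid, 2 panels, h=1.3500): 5.596322
T(2,0) (trapezoid, 4 panels, h=0.6750): 5.605270
T(1,1) = 5.596322 + (5.596322 − 5.561349)/3 = 5.607980
T(2,1) = 5.605270 + (5.605270 − 5.596322)/3 = 5.608253
T(2,2) = 5.608253 + (5.608253 − 5.607980)/15 = 5.608271

5.6083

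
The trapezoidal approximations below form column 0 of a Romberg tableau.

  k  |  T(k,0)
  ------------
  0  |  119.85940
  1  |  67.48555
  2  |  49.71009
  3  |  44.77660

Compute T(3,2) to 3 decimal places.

43.089

T(2,1) = (4·49.71009 − 67.48555) / 3 = 43.78494
T(3,1) = 44.77660 + (44.77660 − 49.71009)/3 = 43.13210
T(3,2) = 43.13210 + (43.13210 − 43.78494)/15 = 43.08858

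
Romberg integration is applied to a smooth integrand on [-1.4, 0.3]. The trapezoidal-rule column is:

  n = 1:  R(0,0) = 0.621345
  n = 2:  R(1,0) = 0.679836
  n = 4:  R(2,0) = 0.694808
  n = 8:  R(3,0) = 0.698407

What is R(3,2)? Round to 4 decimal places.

0.6996

R(2,1) = 0.694808 + (0.694808 − 0.679836)/3 = 0.699799
R(3,1) = (4·0.698407 − 0.694808) / 3 = 0.699607
R(3,2) = (16·0.699607 − 0.699799) / 15 = 0.699594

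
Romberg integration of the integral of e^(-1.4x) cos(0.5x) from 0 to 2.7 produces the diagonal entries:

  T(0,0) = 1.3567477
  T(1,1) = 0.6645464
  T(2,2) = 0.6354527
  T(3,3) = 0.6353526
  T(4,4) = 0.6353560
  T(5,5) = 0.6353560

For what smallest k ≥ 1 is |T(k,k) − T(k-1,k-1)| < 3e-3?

k = 3

|T(1,1) − T(0,0)| = 0.6922013 ≥ 3e-3
|T(2,2) − T(1,1)| = 0.0290937 ≥ 3e-3
|T(3,3) − T(2,2)| = 0.0001001 < 3e-3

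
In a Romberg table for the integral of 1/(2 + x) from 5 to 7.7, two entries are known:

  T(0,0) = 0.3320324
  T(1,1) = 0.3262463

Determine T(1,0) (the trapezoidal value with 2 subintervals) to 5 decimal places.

From T(1,1) = (4·T(1,0) − T(0,0))/3, solve for T(1,0):
4·T(1,0) = 3·0.3262463 + 0.3320324 = 1.3107713
T(1,0) = 0.3276928

0.32769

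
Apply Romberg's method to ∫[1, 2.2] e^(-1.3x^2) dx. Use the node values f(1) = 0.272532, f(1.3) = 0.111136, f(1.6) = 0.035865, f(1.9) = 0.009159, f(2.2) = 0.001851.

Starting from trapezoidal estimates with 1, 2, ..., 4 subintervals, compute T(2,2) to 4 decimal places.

0.0827

T(0,0) (trapezoid, 1 panel, h=1.2000): 0.164630
T(1,0) (trapezoid, 2 panels, h=0.6000): 0.103834
T(2,0) (trapezoid, 4 panels, h=0.3000): 0.088005
T(1,1) = 0.103834 + (0.103834 − 0.164630)/3 = 0.083569
T(2,1) = 0.088005 + (0.088005 − 0.103834)/3 = 0.082729
T(2,2) = 0.082729 + (0.082729 − 0.083569)/15 = 0.082673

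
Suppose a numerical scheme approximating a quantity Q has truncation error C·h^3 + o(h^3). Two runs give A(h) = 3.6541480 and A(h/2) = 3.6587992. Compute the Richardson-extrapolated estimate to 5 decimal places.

3.65946

The leading error scales as h^3; refining by a factor of 2 reduces it by 2^3 = 8.
Extrapolated value = (8·A(h/2) − A(h)) / (8 − 1)
= (8·3.6587992 − 3.6541480) / 7
= 25.6162456 / 7 = 3.6594637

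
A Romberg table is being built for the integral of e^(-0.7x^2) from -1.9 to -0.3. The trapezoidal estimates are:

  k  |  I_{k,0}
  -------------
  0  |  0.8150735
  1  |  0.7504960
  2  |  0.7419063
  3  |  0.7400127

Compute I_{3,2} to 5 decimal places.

I_{2,1} = 0.7419063 + (0.7419063 − 0.7504960)/3 = 0.7390431
I_{3,1} = (4·0.7400127 − 0.7419063) / 3 = 0.7393815
I_{3,2} = (16·0.7393815 − 0.7390431) / 15 = 0.7394041

0.73940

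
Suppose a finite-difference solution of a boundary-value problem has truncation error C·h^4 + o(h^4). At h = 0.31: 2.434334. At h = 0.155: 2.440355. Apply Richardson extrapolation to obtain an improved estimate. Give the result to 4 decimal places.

2.4408

The leading error scales as h^4; refining by a factor of 2 reduces it by 2^4 = 16.
Extrapolated value = (16·A(h/2) − A(h)) / (16 − 1)
= (16·2.440355 − 2.434334) / 15
= 36.611346 / 15 = 2.440756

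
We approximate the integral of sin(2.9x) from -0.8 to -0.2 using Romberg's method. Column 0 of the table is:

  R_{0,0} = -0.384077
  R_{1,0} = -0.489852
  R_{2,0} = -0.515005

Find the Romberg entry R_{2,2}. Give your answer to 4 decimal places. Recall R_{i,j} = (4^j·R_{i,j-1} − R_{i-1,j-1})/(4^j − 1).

R_{1,1} = (4·(-0.489852) − (-0.384077)) / 3 = -0.525110
R_{2,1} = (4·(-0.515005) − (-0.489852)) / 3 = -0.523389
R_{2,2} = (16·(-0.523389) − (-0.525110)) / 15 = -0.523274

-0.5233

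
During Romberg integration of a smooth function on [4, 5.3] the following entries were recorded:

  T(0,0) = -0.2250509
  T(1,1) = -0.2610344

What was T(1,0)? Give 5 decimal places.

From T(1,1) = (4·T(1,0) − T(0,0))/3, solve for T(1,0):
4·T(1,0) = 3·(-0.2610344) + (-0.2250509) = -1.0081541
T(1,0) = -0.2520385

-0.25204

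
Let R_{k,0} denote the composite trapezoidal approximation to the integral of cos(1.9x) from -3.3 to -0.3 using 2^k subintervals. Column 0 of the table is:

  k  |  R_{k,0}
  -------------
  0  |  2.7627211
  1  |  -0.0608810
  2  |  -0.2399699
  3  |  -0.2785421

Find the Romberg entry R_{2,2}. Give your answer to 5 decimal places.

R_{1,1} = (4·(-0.0608810) − 2.7627211) / 3 = -1.0020817
R_{2,1} = (4·(-0.2399699) − (-0.0608810)) / 3 = -0.2996662
R_{2,2} = -0.2996662 + (-0.2996662 − (-1.0020817))/15 = -0.2528385

-0.25284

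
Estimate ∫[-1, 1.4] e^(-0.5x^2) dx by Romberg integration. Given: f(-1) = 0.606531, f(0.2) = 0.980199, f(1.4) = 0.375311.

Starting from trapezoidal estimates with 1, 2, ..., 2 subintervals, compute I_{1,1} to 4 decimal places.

I_{0,0} (trapezoid, 1 panel, h=2.4000): 1.178210
I_{1,0} (trapezoid, 2 panels, h=1.2000): 1.765344
I_{1,1} = 1.765344 + (1.765344 − 1.178210)/3 = 1.961055

1.9611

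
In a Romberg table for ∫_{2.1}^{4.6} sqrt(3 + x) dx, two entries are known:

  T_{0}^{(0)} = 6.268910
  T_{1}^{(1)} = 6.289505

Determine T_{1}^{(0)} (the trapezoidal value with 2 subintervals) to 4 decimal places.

6.2844

From T_{1}^{(1)} = (4·T_{1}^{(0)} − T_{0}^{(0)})/3, solve for T_{1}^{(0)}:
4·T_{1}^{(0)} = 3·6.289505 + 6.268910 = 25.137425
T_{1}^{(0)} = 6.284356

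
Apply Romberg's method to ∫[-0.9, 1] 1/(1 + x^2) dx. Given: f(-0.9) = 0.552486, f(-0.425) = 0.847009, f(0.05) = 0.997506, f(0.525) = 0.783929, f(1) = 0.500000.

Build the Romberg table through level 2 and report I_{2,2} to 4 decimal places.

I_{0,0} (trapezoid, 1 panel, h=1.9000): 0.999862
I_{1,0} (trapezoid, 2 panels, h=0.9500): 1.447562
I_{2,0} (trapezoid, 4 panels, h=0.4750): 1.498476
I_{1,1} = 1.447562 + (1.447562 − 0.999862)/3 = 1.596795
I_{2,1} = 1.498476 + (1.498476 − 1.447562)/3 = 1.515447
I_{2,2} = 1.515447 + (1.515447 − 1.596795)/15 = 1.510024

1.5100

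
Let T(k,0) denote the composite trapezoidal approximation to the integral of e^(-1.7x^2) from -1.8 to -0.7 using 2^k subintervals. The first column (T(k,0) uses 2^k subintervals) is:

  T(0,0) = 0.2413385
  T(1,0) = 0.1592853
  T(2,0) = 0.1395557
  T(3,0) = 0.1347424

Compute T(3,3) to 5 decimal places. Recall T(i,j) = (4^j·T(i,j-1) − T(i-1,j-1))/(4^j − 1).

Richardson extrapolation on the trapezoidal column (denominator 4−1=3):
T(1,1) = (4·0.1592853 − 0.2413385) / 3 = 0.1319342
T(2,1) = (4·0.1395557 − 0.1592853) / 3 = 0.1329792
T(3,1) = 0.1347424 + (0.1347424 − 0.1395557)/3 = 0.1331380
T(2,2) = (16·0.1329792 − 0.1319342) / 15 = 0.1330489
T(3,2) = 0.1331380 + (0.1331380 − 0.1329792)/15 = 0.1331486
T(3,3) = 0.1331486 + (0.1331486 − 0.1330489)/63 = 0.1331502

0.13315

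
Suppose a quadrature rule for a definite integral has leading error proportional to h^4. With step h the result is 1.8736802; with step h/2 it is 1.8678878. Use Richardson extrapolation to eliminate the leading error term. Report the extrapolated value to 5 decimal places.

1.86750

Extrapolated value = (16·A(h/2) − A(h)) / (16 − 1)
= (16·1.8678878 − 1.8736802) / 15
= 28.0125246 / 15 = 1.8675016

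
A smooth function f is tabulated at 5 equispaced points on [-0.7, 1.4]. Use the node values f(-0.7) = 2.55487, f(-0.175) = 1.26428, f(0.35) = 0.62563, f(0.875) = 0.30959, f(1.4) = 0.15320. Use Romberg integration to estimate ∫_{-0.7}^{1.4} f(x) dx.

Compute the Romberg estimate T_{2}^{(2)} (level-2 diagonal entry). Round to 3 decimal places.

T_{0}^{(0)} (trapezoid, 1 panel, h=2.1000): 2.84347
T_{1}^{(0)} (trapezoid, 2 panels, h=1.0500): 2.07865
T_{2}^{(0)} (trapezoid, 4 panels, h=0.5250): 1.86561
T_{1}^{(1)} = 2.07865 + (2.07865 − 2.84347)/3 = 1.82371
T_{2}^{(1)} = 1.86561 + (1.86561 − 2.07865)/3 = 1.79460
T_{2}^{(2)} = 1.79460 + (1.79460 − 1.82371)/15 = 1.79266

1.793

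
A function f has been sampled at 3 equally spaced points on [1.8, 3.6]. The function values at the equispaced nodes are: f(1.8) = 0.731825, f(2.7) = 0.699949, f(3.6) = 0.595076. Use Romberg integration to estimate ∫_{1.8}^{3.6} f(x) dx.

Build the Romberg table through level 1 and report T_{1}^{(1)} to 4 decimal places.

T_{0}^{(0)} (trapezoid, 1 panel, h=1.8000): 1.194211
T_{1}^{(0)} (trapezoid, 2 panels, h=0.9000): 1.227060
T_{1}^{(1)} = 1.227060 + (1.227060 − 1.194211)/3 = 1.238010

1.2380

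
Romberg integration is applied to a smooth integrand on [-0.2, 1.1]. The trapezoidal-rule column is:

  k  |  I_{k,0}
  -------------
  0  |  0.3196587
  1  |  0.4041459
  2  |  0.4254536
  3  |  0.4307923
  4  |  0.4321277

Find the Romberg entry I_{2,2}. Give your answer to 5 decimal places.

0.43257

I_{1,1} = 0.4041459 + (0.4041459 − 0.3196587)/3 = 0.4323083
I_{2,1} = (4·0.4254536 − 0.4041459) / 3 = 0.4325562
I_{2,2} = 0.4325562 + (0.4325562 − 0.4323083)/15 = 0.4325727
(Column j=1 coincides with Simpson's rule on the same nodes.)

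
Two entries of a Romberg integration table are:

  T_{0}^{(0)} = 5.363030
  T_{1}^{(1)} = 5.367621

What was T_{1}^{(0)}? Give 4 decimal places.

From T_{1}^{(1)} = (4·T_{1}^{(0)} − T_{0}^{(0)})/3, solve for T_{1}^{(0)}:
4·T_{1}^{(0)} = 3·5.367621 + 5.363030 = 21.465893
T_{1}^{(0)} = 5.366473

5.3665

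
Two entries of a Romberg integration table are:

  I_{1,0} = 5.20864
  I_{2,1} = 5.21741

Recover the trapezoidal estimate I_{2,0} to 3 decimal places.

From I_{2,1} = (4·I_{2,0} − I_{1,0})/3, solve for I_{2,0}:
4·I_{2,0} = 3·5.21741 + 5.20864 = 20.86087
I_{2,0} = 5.21522

5.215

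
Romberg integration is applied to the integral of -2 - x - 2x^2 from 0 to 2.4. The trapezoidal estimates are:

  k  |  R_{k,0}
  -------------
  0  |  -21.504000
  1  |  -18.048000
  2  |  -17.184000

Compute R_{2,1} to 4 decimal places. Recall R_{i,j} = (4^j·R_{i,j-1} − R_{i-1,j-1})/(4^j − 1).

-16.8960

R_{2,1} = -17.184000 + (-17.184000 − (-18.048000))/3 = -16.896000
(Column j=1 coincides with Simpson's rule on the same nodes.)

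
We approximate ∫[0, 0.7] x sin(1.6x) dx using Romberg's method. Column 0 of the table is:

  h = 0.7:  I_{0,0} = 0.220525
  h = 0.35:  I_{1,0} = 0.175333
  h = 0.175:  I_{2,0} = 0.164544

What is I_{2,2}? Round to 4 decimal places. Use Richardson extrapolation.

Richardson extrapolation on the trapezoidal column (denominator 4−1=3):
I_{1,1} = 0.175333 + (0.175333 − 0.220525)/3 = 0.160269
I_{2,1} = (4·0.164544 − 0.175333) / 3 = 0.160948
I_{2,2} = (16·0.160948 − 0.160269) / 15 = 0.160993

0.1610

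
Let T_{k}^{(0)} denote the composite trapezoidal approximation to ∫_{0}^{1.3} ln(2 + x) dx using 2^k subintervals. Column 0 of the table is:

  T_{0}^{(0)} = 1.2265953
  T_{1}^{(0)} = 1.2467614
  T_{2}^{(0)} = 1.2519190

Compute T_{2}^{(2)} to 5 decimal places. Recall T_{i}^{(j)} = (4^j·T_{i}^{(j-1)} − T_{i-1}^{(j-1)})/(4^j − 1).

T_{1}^{(1)} = (4·1.2467614 − 1.2265953) / 3 = 1.2534834
T_{2}^{(1)} = (4·1.2519190 − 1.2467614) / 3 = 1.2536382
T_{2}^{(2)} = (16·1.2536382 − 1.2534834) / 15 = 1.2536485

1.25365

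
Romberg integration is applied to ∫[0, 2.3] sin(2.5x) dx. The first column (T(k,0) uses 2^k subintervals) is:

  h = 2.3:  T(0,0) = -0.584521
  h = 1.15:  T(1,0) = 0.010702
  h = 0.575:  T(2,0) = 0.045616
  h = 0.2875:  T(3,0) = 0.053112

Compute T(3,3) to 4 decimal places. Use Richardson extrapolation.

Richardson extrapolation on the trapezoidal column (denominator 4−1=3):
T(1,1) = 0.010702 + (0.010702 − (-0.584521))/3 = 0.209110
T(2,1) = 0.045616 + (0.045616 − 0.010702)/3 = 0.057254
T(3,1) = 0.053112 + (0.053112 − 0.045616)/3 = 0.055611
T(2,2) = (16·0.057254 − 0.209110) / 15 = 0.047130
T(3,2) = (16·0.055611 − 0.057254) / 15 = 0.055501
T(3,3) = 0.055501 + (0.055501 − 0.047130)/63 = 0.055634
(Column j=1 coincides with Simpson's rule on the same nodes.)

0.0556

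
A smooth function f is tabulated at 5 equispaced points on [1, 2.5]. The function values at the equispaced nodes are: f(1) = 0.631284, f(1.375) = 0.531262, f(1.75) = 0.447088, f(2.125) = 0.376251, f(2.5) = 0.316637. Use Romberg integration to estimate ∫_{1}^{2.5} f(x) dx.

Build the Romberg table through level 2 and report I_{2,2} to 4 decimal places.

0.6840

I_{0,0} (trapezoid, 1 panel, h=1.5000): 0.710941
I_{1,0} (trapezoid, 2 panels, h=0.7500): 0.690786
I_{2,0} (trapezoid, 4 panels, h=0.3750): 0.685711
I_{1,1} = 0.690786 + (0.690786 − 0.710941)/3 = 0.684068
I_{2,1} = 0.685711 + (0.685711 − 0.690786)/3 = 0.684019
I_{2,2} = 0.684019 + (0.684019 − 0.684068)/15 = 0.684016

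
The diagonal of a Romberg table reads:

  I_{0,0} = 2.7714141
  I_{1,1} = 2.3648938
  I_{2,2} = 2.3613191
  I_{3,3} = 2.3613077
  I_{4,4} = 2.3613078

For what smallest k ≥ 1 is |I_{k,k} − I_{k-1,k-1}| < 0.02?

k = 2

|I_{1,1} − I_{0,0}| = 0.4065203 ≥ 0.02
|I_{2,2} − I_{1,1}| = 0.0035747 < 0.02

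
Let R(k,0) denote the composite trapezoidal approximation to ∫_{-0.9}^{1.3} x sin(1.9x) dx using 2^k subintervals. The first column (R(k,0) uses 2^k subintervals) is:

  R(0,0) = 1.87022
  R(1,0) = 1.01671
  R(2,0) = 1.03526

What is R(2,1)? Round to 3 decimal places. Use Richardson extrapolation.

R(2,1) = (4·1.03526 − 1.01671) / 3 = 1.04144

1.041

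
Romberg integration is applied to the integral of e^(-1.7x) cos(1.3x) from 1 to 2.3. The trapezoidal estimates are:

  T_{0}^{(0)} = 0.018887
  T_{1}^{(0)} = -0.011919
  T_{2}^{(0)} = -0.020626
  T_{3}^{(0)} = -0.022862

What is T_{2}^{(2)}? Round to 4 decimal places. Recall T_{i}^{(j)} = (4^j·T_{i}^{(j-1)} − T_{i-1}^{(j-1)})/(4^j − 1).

-0.0236

Richardson extrapolation on the trapezoidal column (denominator 4−1=3):
T_{1}^{(1)} = -0.011919 + (-0.011919 − 0.018887)/3 = -0.022188
T_{2}^{(1)} = -0.020626 + (-0.020626 − (-0.011919))/3 = -0.023528
T_{2}^{(2)} = -0.023528 + (-0.023528 − (-0.022188))/15 = -0.023617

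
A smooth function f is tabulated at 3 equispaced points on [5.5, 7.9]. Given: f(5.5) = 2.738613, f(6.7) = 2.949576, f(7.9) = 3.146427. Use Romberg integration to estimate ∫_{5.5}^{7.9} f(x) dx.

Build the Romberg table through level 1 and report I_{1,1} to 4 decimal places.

7.0733

I_{0,0} (trapezoid, 1 panel, h=2.4000): 7.062048
I_{1,0} (trapezoid, 2 panels, h=1.2000): 7.070515
I_{1,1} = 7.070515 + (7.070515 − 7.062048)/3 = 7.073337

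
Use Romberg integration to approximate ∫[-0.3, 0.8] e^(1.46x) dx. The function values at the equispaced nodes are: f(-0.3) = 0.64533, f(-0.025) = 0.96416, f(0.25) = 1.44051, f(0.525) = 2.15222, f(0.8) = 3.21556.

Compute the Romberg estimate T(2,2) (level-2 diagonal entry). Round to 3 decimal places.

1.760

T(0,0) (trapezoid, 1 panel, h=1.1000): 2.12349
T(1,0) (trapezoid, 2 panels, h=0.5500): 1.85403
T(2,0) (trapezoid, 4 panels, h=0.2750): 1.78402
T(1,1) = 1.85403 + (1.85403 − 2.12349)/3 = 1.76421
T(2,1) = 1.78402 + (1.78402 − 1.85403)/3 = 1.76068
T(2,2) = 1.76068 + (1.76068 − 1.76421)/15 = 1.76044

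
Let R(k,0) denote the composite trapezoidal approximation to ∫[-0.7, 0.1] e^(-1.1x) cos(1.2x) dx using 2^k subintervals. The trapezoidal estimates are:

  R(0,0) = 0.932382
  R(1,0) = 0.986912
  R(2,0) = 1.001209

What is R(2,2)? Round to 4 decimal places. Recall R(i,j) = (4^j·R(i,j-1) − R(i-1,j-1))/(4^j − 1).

1.0060

R(1,1) = 0.986912 + (0.986912 − 0.932382)/3 = 1.005089
R(2,1) = 1.001209 + (1.001209 − 0.986912)/3 = 1.005975
R(2,2) = 1.005975 + (1.005975 − 1.005089)/15 = 1.006034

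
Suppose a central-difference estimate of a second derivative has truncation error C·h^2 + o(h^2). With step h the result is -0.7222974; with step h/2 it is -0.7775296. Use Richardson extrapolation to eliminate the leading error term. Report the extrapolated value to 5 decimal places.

-0.79594

Extrapolated value = (4·A(h/2) − A(h)) / (4 − 1)
= (4·(-0.7775296) − (-0.7222974)) / 3
= -2.3878210 / 3 = -0.7959403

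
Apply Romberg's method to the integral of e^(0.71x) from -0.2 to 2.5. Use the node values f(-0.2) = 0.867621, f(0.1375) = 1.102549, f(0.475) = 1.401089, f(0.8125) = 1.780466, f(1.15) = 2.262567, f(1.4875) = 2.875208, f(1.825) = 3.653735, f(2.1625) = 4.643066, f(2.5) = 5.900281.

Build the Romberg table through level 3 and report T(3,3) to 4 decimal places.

T(0,0) (trapezoid, 1 panel, h=2.7000): 9.136668
T(1,0) (trapezoid, 2 panels, h=1.3500): 7.622799
T(2,0) (trapezoid, 4 panels, h=0.6750): 7.223406
T(3,0) (trapezoid, 8 panels, h=0.3375): 7.122138
T(1,1) = 7.622799 + (7.622799 − 9.136668)/3 = 7.118176
T(2,1) = 7.223406 + (7.223406 − 7.622799)/3 = 7.090275
T(3,1) = 7.122138 + (7.122138 − 7.223406)/3 = 7.088382
T(2,2) = 7.090275 + (7.090275 − 7.118176)/15 = 7.088415
T(3,2) = 7.088382 + (7.088382 − 7.090275)/15 = 7.088256
T(3,3) = 7.088256 + (7.088256 − 7.088415)/63 = 7.088253

7.0883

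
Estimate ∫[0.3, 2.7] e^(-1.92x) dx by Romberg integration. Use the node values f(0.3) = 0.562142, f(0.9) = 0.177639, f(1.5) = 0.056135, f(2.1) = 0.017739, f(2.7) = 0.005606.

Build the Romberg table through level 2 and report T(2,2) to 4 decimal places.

0.2907

T(0,0) (trapezoid, 1 panel, h=2.4000): 0.681298
T(1,0) (trapezoid, 2 panels, h=1.2000): 0.408011
T(2,0) (trapezoid, 4 panels, h=0.6000): 0.321232
T(1,1) = 0.408011 + (0.408011 − 0.681298)/3 = 0.316915
T(2,1) = 0.321232 + (0.321232 − 0.408011)/3 = 0.292306
T(2,2) = 0.292306 + (0.292306 − 0.316915)/15 = 0.290665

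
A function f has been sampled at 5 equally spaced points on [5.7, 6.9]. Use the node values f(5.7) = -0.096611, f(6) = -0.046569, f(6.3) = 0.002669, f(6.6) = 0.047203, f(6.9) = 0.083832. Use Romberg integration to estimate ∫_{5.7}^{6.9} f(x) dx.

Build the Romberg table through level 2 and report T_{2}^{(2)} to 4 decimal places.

-0.0005

T_{0}^{(0)} (trapezoid, 1 panel, h=1.2000): -0.007667
T_{1}^{(0)} (trapezoid, 2 panels, h=0.6000): -0.002232
T_{2}^{(0)} (trapezoid, 4 panels, h=0.3000): -0.000926
T_{1}^{(1)} = -0.002232 + (-0.002232 − (-0.007667))/3 = -0.000420
T_{2}^{(1)} = -0.000926 + (-0.000926 − (-0.002232))/3 = -0.000491
T_{2}^{(2)} = -0.000491 + (-0.000491 − (-0.000420))/15 = -0.000496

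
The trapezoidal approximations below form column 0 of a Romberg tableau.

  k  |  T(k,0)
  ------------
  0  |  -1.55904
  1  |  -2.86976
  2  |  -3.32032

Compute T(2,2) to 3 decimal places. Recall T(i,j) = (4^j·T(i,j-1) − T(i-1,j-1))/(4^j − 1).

T(1,1) = -2.86976 + (-2.86976 − (-1.55904))/3 = -3.30667
T(2,1) = (4·(-3.32032) − (-2.86976)) / 3 = -3.47051
T(2,2) = -3.47051 + (-3.47051 − (-3.30667))/15 = -3.48143

-3.481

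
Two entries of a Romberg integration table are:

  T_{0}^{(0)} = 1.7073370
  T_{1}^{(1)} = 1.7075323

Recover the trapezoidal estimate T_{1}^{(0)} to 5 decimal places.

1.70748

From T_{1}^{(1)} = (4·T_{1}^{(0)} − T_{0}^{(0)})/3, solve for T_{1}^{(0)}:
4·T_{1}^{(0)} = 3·1.7075323 + 1.7073370 = 6.8299339
T_{1}^{(0)} = 1.7074835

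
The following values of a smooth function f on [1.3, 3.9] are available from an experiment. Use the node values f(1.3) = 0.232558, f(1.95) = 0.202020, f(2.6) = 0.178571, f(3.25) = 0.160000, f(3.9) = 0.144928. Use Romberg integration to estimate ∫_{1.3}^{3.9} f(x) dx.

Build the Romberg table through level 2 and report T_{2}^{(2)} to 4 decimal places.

T_{0}^{(0)} (trapezoid, 1 panel, h=2.6000): 0.490732
T_{1}^{(0)} (trapezoid, 2 panels, h=1.3000): 0.477508
T_{2}^{(0)} (trapezoid, 4 panels, h=0.6500): 0.474067
T_{1}^{(1)} = 0.477508 + (0.477508 − 0.490732)/3 = 0.473100
T_{2}^{(1)} = 0.474067 + (0.474067 − 0.477508)/3 = 0.472920
T_{2}^{(2)} = 0.472920 + (0.472920 − 0.473100)/15 = 0.472908

0.4729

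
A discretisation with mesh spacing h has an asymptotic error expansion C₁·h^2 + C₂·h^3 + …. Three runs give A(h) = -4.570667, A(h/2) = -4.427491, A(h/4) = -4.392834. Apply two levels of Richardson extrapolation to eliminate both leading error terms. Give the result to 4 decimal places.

First eliminate the h^2 term (factor 2^2 = 4):
  B₁ = (4·(-4.427491) − (-4.570667))/3 = -4.379766
  B₂ = (4·(-4.392834) − (-4.427491))/3 = -4.381282
Then eliminate the h^3 term (factor 2^3 = 8):
  (8·(-4.381282) − (-4.379766))/7 = -4.381499

-4.3815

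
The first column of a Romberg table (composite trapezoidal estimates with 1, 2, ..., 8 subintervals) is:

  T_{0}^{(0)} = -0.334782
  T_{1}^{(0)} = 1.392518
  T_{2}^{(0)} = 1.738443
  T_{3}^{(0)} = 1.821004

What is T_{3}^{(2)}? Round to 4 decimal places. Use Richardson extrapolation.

Richardson extrapolation on the trapezoidal column (denominator 4−1=3):
T_{2}^{(1)} = 1.738443 + (1.738443 − 1.392518)/3 = 1.853751
T_{3}^{(1)} = (4·1.821004 − 1.738443) / 3 = 1.848524
T_{3}^{(2)} = 1.848524 + (1.848524 − 1.853751)/15 = 1.848176
(Column j=1 coincides with Simpson's rule on the same nodes.)

1.8482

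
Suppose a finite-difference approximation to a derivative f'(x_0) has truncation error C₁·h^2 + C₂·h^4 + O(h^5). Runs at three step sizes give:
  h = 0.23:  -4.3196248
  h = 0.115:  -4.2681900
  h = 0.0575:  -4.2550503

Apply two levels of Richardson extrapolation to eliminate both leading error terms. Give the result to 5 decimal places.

First eliminate the h^2 term (factor 2^2 = 4):
  B₁ = (4·(-4.2681900) − (-4.3196248))/3 = -4.2510451
  B₂ = (4·(-4.2550503) − (-4.2681900))/3 = -4.2506704
Then eliminate the h^4 term (factor 2^4 = 16):
  (16·(-4.2506704) − (-4.2510451))/15 = -4.2506454

-4.25065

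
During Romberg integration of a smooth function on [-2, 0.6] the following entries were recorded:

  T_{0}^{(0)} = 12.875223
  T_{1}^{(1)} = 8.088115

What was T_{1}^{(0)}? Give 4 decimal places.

From T_{1}^{(1)} = (4·T_{1}^{(0)} − T_{0}^{(0)})/3, solve for T_{1}^{(0)}:
4·T_{1}^{(0)} = 3·8.088115 + 12.875223 = 37.139568
T_{1}^{(0)} = 9.284892

9.2849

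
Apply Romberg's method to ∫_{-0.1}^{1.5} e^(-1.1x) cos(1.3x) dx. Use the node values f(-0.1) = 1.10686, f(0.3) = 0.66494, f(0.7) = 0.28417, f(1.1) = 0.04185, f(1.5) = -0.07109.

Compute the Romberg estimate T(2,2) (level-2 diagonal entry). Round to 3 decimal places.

0.592

T(0,0) (trapezoid, 1 panel, h=1.6000): 0.82862
T(1,0) (trapezoid, 2 panels, h=0.8000): 0.64164
T(2,0) (trapezoid, 4 panels, h=0.4000): 0.60354
T(1,1) = 0.64164 + (0.64164 − 0.82862)/3 = 0.57931
T(2,1) = 0.60354 + (0.60354 − 0.64164)/3 = 0.59084
T(2,2) = 0.59084 + (0.59084 − 0.57931)/15 = 0.59161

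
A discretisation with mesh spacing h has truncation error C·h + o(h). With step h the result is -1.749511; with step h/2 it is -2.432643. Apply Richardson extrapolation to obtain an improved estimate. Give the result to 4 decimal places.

-3.1158

The leading error scales as h; refining by a factor of 2 reduces it by 2^1 = 2.
Extrapolated value = (2·A(h/2) − A(h)) / (2 − 1)
= (2·(-2.432643) − (-1.749511)) / 1
= -3.115775 / 1 = -3.115775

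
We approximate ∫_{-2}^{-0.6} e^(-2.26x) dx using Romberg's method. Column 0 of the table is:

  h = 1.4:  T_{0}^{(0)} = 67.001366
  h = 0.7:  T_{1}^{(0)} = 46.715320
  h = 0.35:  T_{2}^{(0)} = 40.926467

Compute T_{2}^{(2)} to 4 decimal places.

T_{1}^{(1)} = (4·46.715320 − 67.001366) / 3 = 39.953305
T_{2}^{(1)} = (4·40.926467 − 46.715320) / 3 = 38.996849
T_{2}^{(2)} = (16·38.996849 − 39.953305) / 15 = 38.933085

38.9331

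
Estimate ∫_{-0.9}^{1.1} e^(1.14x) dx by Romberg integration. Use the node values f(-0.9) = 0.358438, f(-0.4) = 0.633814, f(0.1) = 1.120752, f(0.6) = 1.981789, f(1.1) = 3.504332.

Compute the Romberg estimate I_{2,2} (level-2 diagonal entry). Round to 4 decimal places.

I_{0,0} (trapezoid, 1 panel, h=2.0000): 3.862770
I_{1,0} (trapezoid, 2 panels, h=1.0000): 3.052137
I_{2,0} (trapezoid, 4 panels, h=0.5000): 2.833870
I_{1,1} = 3.052137 + (3.052137 − 3.862770)/3 = 2.781926
I_{2,1} = 2.833870 + (2.833870 − 3.052137)/3 = 2.761114
I_{2,2} = 2.761114 + (2.761114 − 2.781926)/15 = 2.759727

2.7597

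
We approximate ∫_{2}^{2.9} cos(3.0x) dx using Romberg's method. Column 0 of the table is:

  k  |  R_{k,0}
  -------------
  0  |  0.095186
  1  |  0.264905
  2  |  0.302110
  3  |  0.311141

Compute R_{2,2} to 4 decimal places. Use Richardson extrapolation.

0.3140

R_{1,1} = 0.264905 + (0.264905 − 0.095186)/3 = 0.321478
R_{2,1} = 0.302110 + (0.302110 − 0.264905)/3 = 0.314512
R_{2,2} = 0.314512 + (0.314512 − 0.321478)/15 = 0.314048
(Column j=1 coincides with Simpson's rule on the same nodes.)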